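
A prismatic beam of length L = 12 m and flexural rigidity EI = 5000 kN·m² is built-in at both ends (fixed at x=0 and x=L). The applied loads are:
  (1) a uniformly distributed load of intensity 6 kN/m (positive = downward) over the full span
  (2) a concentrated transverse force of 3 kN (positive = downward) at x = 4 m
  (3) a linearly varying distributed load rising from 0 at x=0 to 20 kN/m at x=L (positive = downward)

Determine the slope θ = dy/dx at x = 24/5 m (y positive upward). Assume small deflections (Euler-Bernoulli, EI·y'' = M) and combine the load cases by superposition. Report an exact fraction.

Load 1 — uniform load w=6 kN/m over full span:
  θ_1 = -wx(L-x)(L-2x)/(12EI) = -6·(24/5)·(12-(24/5))·(12-2·(24/5))/(12·5000) = -648/78125 rad
Load 2 — point force P=3 kN at a=4 m (b=L-a=8):
  θ_2 = Pa²(L-x)(2bL-(3b+a)(L-x))/(2L³EI)  [x>a] = 3·4²·(12-(24/5))·(2·8·12-(3·8+4)·(12-(24/5)))/(2·12³·5000) = -3/15625 rad
Load 3 — triangular load w₀=20 kN/m (0→w₀ over full span):
  θ_3 = -w₀(2x(L-x)(L-2x)(x+2L)+x²(L-x)²)/(120LEI) = -20·(2·(24/5)·(12-(24/5))·(12-2·(24/5))·((24/5)+2·12)+(24/5)²·(12-(24/5))²)/(120·12·5000) = -1296/78125 rad
Superposition: θ = Σ θ_i = -1959/78125 rad ≈ -0.025075 rad

θ(24/5) = -1959/78125 rad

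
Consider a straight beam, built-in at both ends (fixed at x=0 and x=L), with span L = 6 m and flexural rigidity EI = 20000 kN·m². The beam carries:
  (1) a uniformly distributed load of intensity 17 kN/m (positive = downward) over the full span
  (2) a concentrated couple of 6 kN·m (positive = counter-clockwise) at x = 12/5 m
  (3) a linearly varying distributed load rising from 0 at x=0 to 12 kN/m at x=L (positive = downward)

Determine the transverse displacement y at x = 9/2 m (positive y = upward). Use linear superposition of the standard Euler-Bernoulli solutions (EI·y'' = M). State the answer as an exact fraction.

Load 1 — uniform load w=17 kN/m over full span:
  y_1 = -wx²(L-x)²/(24EI) = -17·(9/2)²·(6-(9/2))²/(24·20000) = -4131/2560000 m
Load 2 — applied couple M₀=6 kN·m at a=12/5 m (b=L-a=18/5):
  y_2 = (R_Ax³/6 - M_Ax²/2 - M₀(x-a)²/2)/EI  [x>a] with R_A=36/25, M_A=18/25 = ((36/25)·(9/2)³/6 - (18/25)·(9/2)²/2 - 6·((9/2)-(12/5))²/2)/20000 = 27/400000 m
Load 3 — triangular load w₀=12 kN/m (0→w₀ over full span):
  y_3 = -w₀x²(L-x)²(x+2L)/(120LEI) = -12·(9/2)²·(6-(9/2))²·((9/2)+2·6)/(120·6·20000) = -8019/12800000 m
Superposition: y = Σ y_i = -2781/1280000 m ≈ -0.002173 m

y(9/2) = -2781/1280000 m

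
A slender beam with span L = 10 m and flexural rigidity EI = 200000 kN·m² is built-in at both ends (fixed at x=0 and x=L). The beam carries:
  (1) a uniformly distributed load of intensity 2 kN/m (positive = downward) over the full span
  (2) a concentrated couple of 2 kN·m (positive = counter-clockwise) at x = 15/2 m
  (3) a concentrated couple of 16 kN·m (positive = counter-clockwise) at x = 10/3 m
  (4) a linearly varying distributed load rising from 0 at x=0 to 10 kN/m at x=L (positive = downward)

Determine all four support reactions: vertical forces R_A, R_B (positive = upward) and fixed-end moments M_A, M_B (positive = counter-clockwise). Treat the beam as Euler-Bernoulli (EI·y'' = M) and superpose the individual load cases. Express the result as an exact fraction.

R_A = 3283/120 kN, M_A = 405/8 kN·m, R_B = 5117/120 kN, M_B = -1481/24 kN·m

Load 1 — uniform load w=2 kN/m over full span:
  R_A = wL/2 = 2·10/2 = 10 kN
  M_A = wL²/12 = 2·10²/12 = 50/3 kN·m
  R_B = wL/2 = 2·10/2 = 10 kN
  M_B = -wL²/12 = -2·10²/12 = -50/3 kN·m
Load 2 — applied couple M₀=2 kN·m at a=15/2 m (b=L-a=5/2):
  R_A = 6M₀ab/L³ = 6·2·(15/2)·(5/2)/10³ = 9/40 kN
  M_A = M₀b(2a-b)/L² = 2·(5/2)·(2·(15/2)-(5/2))/10² = 5/8 kN·m
  R_B = -6M₀ab/L³ = -6·2·(15/2)·(5/2)/10³ = -9/40 kN
  M_B = M₀a(2b-a)/L² = 2·(15/2)·(2·(5/2)-(15/2))/10² = -3/8 kN·m
Load 3 — applied couple M₀=16 kN·m at a=10/3 m (b=L-a=20/3):
  R_A = 6M₀ab/L³ = 6·16·(10/3)·(20/3)/10³ = 32/15 kN
  M_A = M₀b(2a-b)/L² = 16·(20/3)·(2·(10/3)-(20/3))/10² = 0 kN·m
  R_B = -6M₀ab/L³ = -6·16·(10/3)·(20/3)/10³ = -32/15 kN
  M_B = M₀a(2b-a)/L² = 16·(10/3)·(2·(20/3)-(10/3))/10² = 16/3 kN·m
Load 4 — triangular load w₀=10 kN/m (0→w₀ over full span):
  R_A = 3w₀L/20 = 3·10·10/20 = 15 kN
  M_A = w₀L²/30 = 10·10²/30 = 100/3 kN·m
  R_B = 7w₀L/20 = 7·10·10/20 = 35 kN
  M_B = -w₀L²/20 = -10·10²/20 = -50 kN·m
Superposition: R_A = 3283/120 kN, M_A = 405/8 kN·m, R_B = 5117/120 kN, M_B = -1481/24 kN·m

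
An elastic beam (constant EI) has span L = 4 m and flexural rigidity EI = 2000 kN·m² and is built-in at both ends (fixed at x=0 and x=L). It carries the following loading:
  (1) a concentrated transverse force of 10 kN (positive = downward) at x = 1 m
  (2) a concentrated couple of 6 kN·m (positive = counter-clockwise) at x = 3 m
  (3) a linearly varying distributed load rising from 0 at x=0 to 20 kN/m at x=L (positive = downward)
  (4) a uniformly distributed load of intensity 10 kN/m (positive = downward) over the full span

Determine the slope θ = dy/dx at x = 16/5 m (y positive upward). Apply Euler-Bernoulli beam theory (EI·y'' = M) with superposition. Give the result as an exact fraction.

Load 1 — point force P=10 kN at a=1 m (b=L-a=3):
  θ_1 = Pa²(L-x)(2bL-(3b+a)(L-x))/(2L³EI)  [x>a] = 10·1²·(4-(16/5))·(2·3·4-(3·3+1)·(4-(16/5)))/(2·4³·2000) = 1/2000 rad
Load 2 — applied couple M₀=6 kN·m at a=3 m (b=L-a=1):
  θ_2 = (R_Ax²/2 - M_Ax - M₀(x-a))/EI  [x>a] with R_A=27/16, M_A=15/8 = ((27/16)·(16/5)²/2 - (15/8)·(16/5) - 6·((16/5)-3))/2000 = 9/12500 rad
Load 3 — triangular load w₀=20 kN/m (0→w₀ over full span):
  θ_3 = -w₀(2x(L-x)(L-2x)(x+2L)+x²(L-x)²)/(120LEI) = -20·(2·(16/5)·(4-(16/5))·(4-2·(16/5))·((16/5)+2·4)+(16/5)²·(4-(16/5))²)/(120·4·2000) = 128/46875 rad
Load 4 — uniform load w=10 kN/m over full span:
  θ_4 = -wx(L-x)(L-2x)/(12EI) = -10·(16/5)·(4-(16/5))·(4-2·(16/5))/(12·2000) = 8/3125 rad
Superposition: θ = Σ θ_i = 4883/750000 rad ≈ 0.006511 rad

θ(16/5) = 4883/750000 rad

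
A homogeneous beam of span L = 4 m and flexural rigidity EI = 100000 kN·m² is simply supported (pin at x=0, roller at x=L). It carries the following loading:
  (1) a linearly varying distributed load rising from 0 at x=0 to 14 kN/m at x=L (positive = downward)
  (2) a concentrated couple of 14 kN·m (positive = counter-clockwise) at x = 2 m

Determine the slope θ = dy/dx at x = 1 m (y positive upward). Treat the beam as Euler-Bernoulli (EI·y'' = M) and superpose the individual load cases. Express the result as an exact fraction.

Load 1 — triangular load w₀=14 kN/m (0→w₀ over full span):
  θ_1 = -w₀(7L⁴-30L²x²+15x⁴)/(360LEI) = -14·(7·4⁴-30·4²·1²+15·1⁴)/(360·4·100000) = -9289/72000000 rad
Load 2 — applied couple M₀=14 kN·m at a=2 m (b=L-a=2):
  θ_2 = (M₀x²/(2L)+C₁)/EI  [x≤a] with C₁=M₀(3b²-L²)/(6L)=-7/3 = (14·1²/(2·4)+(-7/3))/100000 = -7/1200000 rad
Superposition: θ = Σ θ_i = -9709/72000000 rad ≈ -0.000135 rad

θ(1) = -9709/72000000 rad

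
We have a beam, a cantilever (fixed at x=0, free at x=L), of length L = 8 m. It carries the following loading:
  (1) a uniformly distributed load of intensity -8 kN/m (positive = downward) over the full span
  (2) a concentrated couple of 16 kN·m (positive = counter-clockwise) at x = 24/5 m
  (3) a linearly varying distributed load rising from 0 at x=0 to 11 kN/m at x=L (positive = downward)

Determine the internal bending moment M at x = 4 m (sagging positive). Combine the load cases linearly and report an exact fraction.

M(4) = 20/3 kN·m

Load 1 — uniform load w=-8 kN/m over full span:
  M_1 = -w(L-x)²/2 = -(-8)·(8-4)²/2 = 64 kN·m
Load 2 — applied couple M₀=16 kN·m at a=24/5 m (b=L-a=16/5):
  M_2 = M₀  [x≤a] = 16 = 16 kN·m
Load 3 — triangular load w₀=11 kN/m (0→w₀ over full span):
  M_3 = w₀Lx/2 - w₀L²/3 - w₀x³/(6L) = 11·8·4/2 - 11·8²/3 - 11·4³/(6·8) = -220/3 kN·m
Superposition: M = Σ M_i = 20/3 kN·m ≈ 6.666667 kN·m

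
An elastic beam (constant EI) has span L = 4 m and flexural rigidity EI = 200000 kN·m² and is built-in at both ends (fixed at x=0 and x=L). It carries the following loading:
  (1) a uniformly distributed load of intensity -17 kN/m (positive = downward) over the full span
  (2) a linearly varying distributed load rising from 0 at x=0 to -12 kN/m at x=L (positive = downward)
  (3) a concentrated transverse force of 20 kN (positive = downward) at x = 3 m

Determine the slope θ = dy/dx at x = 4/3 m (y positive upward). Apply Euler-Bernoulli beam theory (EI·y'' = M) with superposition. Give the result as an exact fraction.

Load 1 — uniform load w=-17 kN/m over full span:
  θ_1 = -wx(L-x)(L-2x)/(12EI) = -(-17)·(4/3)·(4-(4/3))·(4-2·(4/3))/(12·200000) = 17/506250 rad
Load 2 — triangular load w₀=-12 kN/m (0→w₀ over full span):
  θ_2 = -w₀(2x(L-x)(L-2x)(x+2L)+x²(L-x)²)/(120LEI) = -(-12)·(2·(4/3)·(4-(4/3))·(4-2·(4/3))·((4/3)+2·4)+(4/3)²·(4-(4/3))²)/(120·4·200000) = 16/1265625 rad
Load 3 — point force P=20 kN at a=3 m (b=L-a=1):
  θ_3 = -Pb²x(2aL-(3a+b)x)/(2L³EI)  [x≤a] = -20·1²·(4/3)·(2·3·4-(3·3+1)·(4/3))/(2·4³·200000) = -1/90000 rad
Superposition: θ = Σ θ_i = 79/2250000 rad ≈ 0.000035 rad

θ(4/3) = 79/2250000 rad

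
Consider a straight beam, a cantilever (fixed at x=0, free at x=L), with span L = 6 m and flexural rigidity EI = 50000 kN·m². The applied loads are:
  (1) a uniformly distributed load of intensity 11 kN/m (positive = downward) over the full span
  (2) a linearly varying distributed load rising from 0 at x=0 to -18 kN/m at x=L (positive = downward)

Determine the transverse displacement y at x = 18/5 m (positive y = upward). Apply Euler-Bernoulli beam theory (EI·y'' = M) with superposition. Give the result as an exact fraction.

y(18/5) = 1156923/390625000 m

Load 1 — uniform load w=11 kN/m over full span:
  y_1 = -wx²(x²-4Lx+6L²)/(24EI) = -11·(18/5)²·((18/5)²-4·6·(18/5)+6·6²)/(24·50000) = -264627/15625000 m
Load 2 — triangular load w₀=-18 kN/m (0→w₀ over full span):
  y_2 = (w₀Lx³/12-w₀L²x²/6-w₀x⁵/(120L))/EI = ((-18)·6·(18/5)³/12-(-18)·6²·(18/5)²/6-(-18)·(18/5)⁵/(120·6))/50000 = 3886299/195312500 m
Superposition: y = Σ y_i = 1156923/390625000 m ≈ 0.002962 m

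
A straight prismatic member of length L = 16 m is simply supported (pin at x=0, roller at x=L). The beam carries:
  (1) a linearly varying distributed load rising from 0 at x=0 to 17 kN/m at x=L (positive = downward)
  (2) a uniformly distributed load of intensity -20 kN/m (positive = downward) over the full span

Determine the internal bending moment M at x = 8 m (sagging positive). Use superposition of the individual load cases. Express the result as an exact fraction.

Load 1 — triangular load w₀=17 kN/m (0→w₀ over full span):
  M_1 = w₀Lx/6 - w₀x³/(6L) = 17·16·8/6 - 17·8³/(6·16) = 272 kN·m
Load 2 — uniform load w=-20 kN/m over full span:
  M_2 = wx(L-x)/2 = (-20)·8·(16-8)/2 = -640 kN·m
Superposition: M = Σ M_i = -368 kN·m ≈ -368.000000 kN·m

M(8) = -368 kN·m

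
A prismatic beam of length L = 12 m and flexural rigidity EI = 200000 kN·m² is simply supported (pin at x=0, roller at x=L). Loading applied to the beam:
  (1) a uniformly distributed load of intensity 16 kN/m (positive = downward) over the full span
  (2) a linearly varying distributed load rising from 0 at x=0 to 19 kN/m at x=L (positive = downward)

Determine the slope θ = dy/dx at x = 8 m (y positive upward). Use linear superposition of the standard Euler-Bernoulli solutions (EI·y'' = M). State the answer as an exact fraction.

θ(8) = 4849/1125000 rad

Load 1 — uniform load w=16 kN/m over full span:
  θ_1 = -w(L³-6Lx²+4x³)/(24EI) = -16·(12³-6·12·8²+4·8³)/(24·200000) = 26/9375 rad
Load 2 — triangular load w₀=19 kN/m (0→w₀ over full span):
  θ_2 = -w₀(7L⁴-30L²x²+15x⁴)/(360LEI) = -19·(7·12⁴-30·12²·8²+15·8⁴)/(360·12·200000) = 1729/1125000 rad
Superposition: θ = Σ θ_i = 4849/1125000 rad ≈ 0.004310 rad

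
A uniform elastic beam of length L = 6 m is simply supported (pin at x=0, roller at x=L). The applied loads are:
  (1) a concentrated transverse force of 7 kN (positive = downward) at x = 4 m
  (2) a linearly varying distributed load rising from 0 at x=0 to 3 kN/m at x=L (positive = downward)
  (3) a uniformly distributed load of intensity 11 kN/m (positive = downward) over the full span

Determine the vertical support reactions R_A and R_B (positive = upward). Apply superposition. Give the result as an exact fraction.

Load 1 — point force P=7 kN at a=4 m (b=L-a=2):
  R_A = Pb/L = 7·2/6 = 7/3 kN
  R_B = Pa/L = 7·4/6 = 14/3 kN
Load 2 — triangular load w₀=3 kN/m (0→w₀ over full span):
  R_A = w₀L/6 = 3·6/6 = 3 kN
  R_B = w₀L/3 = 3·6/3 = 6 kN
Load 3 — uniform load w=11 kN/m over full span:
  R_A = wL/2 = 11·6/2 = 33 kN
  R_B = wL/2 = 11·6/2 = 33 kN
Superposition: R_A = 115/3 kN, R_B = 131/3 kN

R_A = 115/3 kN, R_B = 131/3 kN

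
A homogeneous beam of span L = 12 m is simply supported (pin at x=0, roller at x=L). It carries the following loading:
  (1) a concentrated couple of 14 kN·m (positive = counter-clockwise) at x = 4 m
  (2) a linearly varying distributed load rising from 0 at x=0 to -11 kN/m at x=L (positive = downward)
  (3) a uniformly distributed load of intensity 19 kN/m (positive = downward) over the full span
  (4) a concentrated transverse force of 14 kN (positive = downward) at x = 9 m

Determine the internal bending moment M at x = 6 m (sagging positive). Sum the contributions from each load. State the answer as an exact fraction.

M(6) = 257 kN·m

Load 1 — applied couple M₀=14 kN·m at a=4 m (b=L-a=8):
  M_1 = M₀x/L - M₀  [x>a] = 14·6/12 - 14 = -7 kN·m
Load 2 — triangular load w₀=-11 kN/m (0→w₀ over full span):
  M_2 = w₀Lx/6 - w₀x³/(6L) = (-11)·12·6/6 - (-11)·6³/(6·12) = -99 kN·m
Load 3 — uniform load w=19 kN/m over full span:
  M_3 = wx(L-x)/2 = 19·6·(12-6)/2 = 342 kN·m
Load 4 — point force P=14 kN at a=9 m (b=L-a=3):
  M_4 = Pbx/L  [x≤a] = 14·3·6/12 = 21 kN·m
Superposition: M = Σ M_i = 257 kN·m ≈ 257.000000 kN·m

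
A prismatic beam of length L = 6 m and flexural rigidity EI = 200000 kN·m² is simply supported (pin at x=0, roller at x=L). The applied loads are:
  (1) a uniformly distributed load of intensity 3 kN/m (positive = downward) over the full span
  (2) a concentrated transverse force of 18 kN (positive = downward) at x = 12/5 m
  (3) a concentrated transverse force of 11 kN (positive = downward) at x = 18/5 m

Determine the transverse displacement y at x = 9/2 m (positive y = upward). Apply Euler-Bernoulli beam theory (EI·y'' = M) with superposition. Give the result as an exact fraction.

y(9/2) = -1932093/3200000000 m

Load 1 — uniform load w=3 kN/m over full span:
  y_1 = -wx(L³-2Lx²+x³)/(24EI) = -3·(9/2)·(6³-2·6·(9/2)²+(9/2)³)/(24·200000) = -4617/25600000 m
Load 2 — point force P=18 kN at a=12/5 m (b=L-a=18/5):
  y_2 = -Pa(L-x)(2Lx-a²-x²)/(6LEI)  [x>a] = -18·(12/5)·(6-(9/2))·(2·6·(9/2)-(12/5)²-(9/2)²)/(6·6·200000) = -25191/100000000 m
Load 3 — point force P=11 kN at a=18/5 m (b=L-a=12/5):
  y_3 = -Pa(L-x)(2Lx-a²-x²)/(6LEI)  [x>a] = -11·(18/5)·(6-(9/2))·(2·6·(9/2)-(18/5)²-(9/2)²)/(6·6·200000) = -68607/400000000 m
Superposition: y = Σ y_i = -1932093/3200000000 m ≈ -0.000604 m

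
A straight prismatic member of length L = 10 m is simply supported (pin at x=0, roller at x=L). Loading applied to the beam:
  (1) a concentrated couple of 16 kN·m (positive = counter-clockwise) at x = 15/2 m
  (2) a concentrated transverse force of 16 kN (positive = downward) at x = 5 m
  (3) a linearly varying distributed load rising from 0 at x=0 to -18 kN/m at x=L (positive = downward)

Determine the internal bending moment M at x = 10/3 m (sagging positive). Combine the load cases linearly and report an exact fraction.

M(10/3) = -512/9 kN·m

Load 1 — applied couple M₀=16 kN·m at a=15/2 m (b=L-a=5/2):
  M_1 = M₀x/L  [x≤a] = 16·(10/3)/10 = 16/3 kN·m
Load 2 — point force P=16 kN at a=5 m (b=L-a=5):
  M_2 = Pbx/L  [x≤a] = 16·5·(10/3)/10 = 80/3 kN·m
Load 3 — triangular load w₀=-18 kN/m (0→w₀ over full span):
  M_3 = w₀Lx/6 - w₀x³/(6L) = (-18)·10·(10/3)/6 - (-18)·(10/3)³/(6·10) = -800/9 kN·m
Superposition: M = Σ M_i = -512/9 kN·m ≈ -56.888889 kN·m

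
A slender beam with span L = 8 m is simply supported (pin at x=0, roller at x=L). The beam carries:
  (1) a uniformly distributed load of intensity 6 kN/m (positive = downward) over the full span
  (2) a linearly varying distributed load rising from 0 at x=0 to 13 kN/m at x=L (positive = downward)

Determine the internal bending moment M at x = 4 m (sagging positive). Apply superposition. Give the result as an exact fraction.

M(4) = 100 kN·m

Load 1 — uniform load w=6 kN/m over full span:
  M_1 = wx(L-x)/2 = 6·4·(8-4)/2 = 48 kN·m
Load 2 — triangular load w₀=13 kN/m (0→w₀ over full span):
  M_2 = w₀Lx/6 - w₀x³/(6L) = 13·8·4/6 - 13·4³/(6·8) = 52 kN·m
Superposition: M = Σ M_i = 100 kN·m ≈ 100.000000 kN·m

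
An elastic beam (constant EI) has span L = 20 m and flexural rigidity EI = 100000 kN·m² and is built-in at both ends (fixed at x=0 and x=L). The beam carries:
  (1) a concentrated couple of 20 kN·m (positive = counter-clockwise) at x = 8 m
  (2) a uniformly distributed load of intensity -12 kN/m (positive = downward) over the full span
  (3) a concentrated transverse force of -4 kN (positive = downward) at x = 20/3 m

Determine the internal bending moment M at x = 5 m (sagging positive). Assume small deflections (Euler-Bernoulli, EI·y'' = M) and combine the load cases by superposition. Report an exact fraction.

Load 1 — applied couple M₀=20 kN·m at a=8 m (b=L-a=12):
  M_1 = R_Ax - M_A  [x≤a] with R_A=36/25, M_A=12/5 = (36/25)·5 - (12/5) = 24/5 kN·m
Load 2 — uniform load w=-12 kN/m over full span:
  M_2 = wLx/2 - wL²/12 - wx²/2 = (-12)·20·5/2 - (-12)·20²/12 - (-12)·5²/2 = -50 kN·m
Load 3 — point force P=-4 kN at a=20/3 m (b=L-a=40/3):
  M_3 = Pb²(3a+b)x/L³ - Pab²/L²  [x≤a] = (-4)·(40/3)²·(3·(20/3)+(40/3))·5/20³ - (-4)·(20/3)·(40/3)²/20² = -80/27 kN·m
Superposition: M = Σ M_i = -6502/135 kN·m ≈ -48.162963 kN·m

M(5) = -6502/135 kN·m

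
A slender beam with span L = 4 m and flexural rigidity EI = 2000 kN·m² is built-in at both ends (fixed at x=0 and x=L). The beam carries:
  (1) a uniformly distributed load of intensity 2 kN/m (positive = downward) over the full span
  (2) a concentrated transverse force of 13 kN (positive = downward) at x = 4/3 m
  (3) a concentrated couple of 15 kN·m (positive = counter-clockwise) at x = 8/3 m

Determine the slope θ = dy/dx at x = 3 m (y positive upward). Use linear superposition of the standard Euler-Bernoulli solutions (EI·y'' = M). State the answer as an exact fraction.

Load 1 — uniform load w=2 kN/m over full span:
  θ_1 = -wx(L-x)(L-2x)/(12EI) = -2·3·(4-3)·(4-2·3)/(12·2000) = 1/2000 rad
Load 2 — point force P=13 kN at a=4/3 m (b=L-a=8/3):
  θ_2 = Pa²(L-x)(2bL-(3b+a)(L-x))/(2L³EI)  [x>a] = 13·(4/3)²·(4-3)·(2·(8/3)·4-(3·(8/3)+(4/3))·(4-3))/(2·4³·2000) = 13/12000 rad
Load 3 — applied couple M₀=15 kN·m at a=8/3 m (b=L-a=4/3):
  θ_3 = (R_Ax²/2 - M_Ax - M₀(x-a))/EI  [x>a] with R_A=5, M_A=5 = (5·3²/2 - 5·3 - 15·(3-(8/3)))/2000 = 1/800 rad
Superposition: θ = Σ θ_i = 17/6000 rad ≈ 0.002833 rad

θ(3) = 17/6000 rad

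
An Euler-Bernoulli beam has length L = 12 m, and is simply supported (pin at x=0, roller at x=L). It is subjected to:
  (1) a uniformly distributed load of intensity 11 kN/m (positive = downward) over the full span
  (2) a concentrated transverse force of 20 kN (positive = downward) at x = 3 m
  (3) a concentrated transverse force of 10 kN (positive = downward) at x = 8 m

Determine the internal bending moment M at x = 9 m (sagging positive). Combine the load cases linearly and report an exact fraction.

Load 1 — uniform load w=11 kN/m over full span:
  M_1 = wx(L-x)/2 = 11·9·(12-9)/2 = 297/2 kN·m
Load 2 — point force P=20 kN at a=3 m (b=L-a=9):
  M_2 = Pa(L-x)/L  [x>a] = 20·3·(12-9)/12 = 15 kN·m
Load 3 — point force P=10 kN at a=8 m (b=L-a=4):
  M_3 = Pa(L-x)/L  [x>a] = 10·8·(12-9)/12 = 20 kN·m
Superposition: M = Σ M_i = 367/2 kN·m ≈ 183.500000 kN·m

M(9) = 367/2 kN·m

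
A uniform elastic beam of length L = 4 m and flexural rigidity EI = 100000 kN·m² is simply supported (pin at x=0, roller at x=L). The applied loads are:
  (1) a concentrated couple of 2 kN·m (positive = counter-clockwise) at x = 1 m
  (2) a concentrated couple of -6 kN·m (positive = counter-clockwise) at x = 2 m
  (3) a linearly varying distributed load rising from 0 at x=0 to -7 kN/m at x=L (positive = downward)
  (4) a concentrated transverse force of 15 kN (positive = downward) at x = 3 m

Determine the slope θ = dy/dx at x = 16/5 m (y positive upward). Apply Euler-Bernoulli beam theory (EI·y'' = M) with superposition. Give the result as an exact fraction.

Load 1 — applied couple M₀=2 kN·m at a=1 m (b=L-a=3):
  θ_1 = (M₀x²/(2L)-M₀(x-a)+C₁)/EI  [x>a] with C₁=M₀(3b²-L²)/(6L)=11/12 = (2·(16/5)²/(2·4)-2·((16/5)-1)+(11/12))/100000 = -277/30000000 rad
Load 2 — applied couple M₀=-6 kN·m at a=2 m (b=L-a=2):
  θ_2 = (M₀x²/(2L)-M₀(x-a)+C₁)/EI  [x>a] with C₁=M₀(3b²-L²)/(6L)=1 = ((-6)·(16/5)²/(2·4)-(-6)·((16/5)-2)+1)/100000 = 13/2500000 rad
Load 3 — triangular load w₀=-7 kN/m (0→w₀ over full span):
  θ_3 = -w₀(7L⁴-30L²x²+15x⁴)/(360LEI) = -(-7)·(7·4⁴-30·4²·(16/5)²+15·(16/5)⁴)/(360·4·100000) = -5299/70312500 rad
Load 4 — point force P=15 kN at a=3 m (b=L-a=1):
  θ_4 = -Pa(2L²-6Lx+3x²+a²)/(6LEI)  [x>a] = -15·3·(2·4²-6·4·(16/5)+3·(16/5)²+3²)/(6·4·100000) = 381/4000000 rad
Superposition: θ = Σ θ_i = 71339/4500000000 rad ≈ 0.000016 rad

θ(16/5) = 71339/4500000000 rad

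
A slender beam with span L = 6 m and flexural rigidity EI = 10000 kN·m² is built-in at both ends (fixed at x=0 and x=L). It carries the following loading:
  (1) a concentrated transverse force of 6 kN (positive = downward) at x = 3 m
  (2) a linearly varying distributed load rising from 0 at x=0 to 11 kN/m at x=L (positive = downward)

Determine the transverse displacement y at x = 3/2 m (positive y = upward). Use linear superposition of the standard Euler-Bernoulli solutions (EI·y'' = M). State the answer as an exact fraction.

y(3/2) = -32697/25600000 m

Load 1 — point force P=6 kN at a=3 m (b=L-a=3):
  y_1 = -Pb²x²(3aL-(3a+b)x)/(6L³EI)  [x≤a] = -6·3²·(3/2)²·(3·3·6-(3·3+3)·(3/2))/(6·6³·10000) = -27/80000 m
Load 2 — triangular load w₀=11 kN/m (0→w₀ over full span):
  y_2 = -w₀x²(L-x)²(x+2L)/(120LEI) = -11·(3/2)²·(6-(3/2))²·((3/2)+2·6)/(120·6·10000) = -24057/25600000 m
Superposition: y = Σ y_i = -32697/25600000 m ≈ -0.001277 m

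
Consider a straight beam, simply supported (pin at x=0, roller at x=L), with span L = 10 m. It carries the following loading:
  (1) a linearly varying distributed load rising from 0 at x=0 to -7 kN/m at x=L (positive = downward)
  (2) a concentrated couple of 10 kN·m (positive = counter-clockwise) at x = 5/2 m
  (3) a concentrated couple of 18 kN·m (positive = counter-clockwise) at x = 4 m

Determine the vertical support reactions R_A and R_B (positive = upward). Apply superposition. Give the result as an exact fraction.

R_A = -133/15 kN, R_B = -392/15 kN

Load 1 — triangular load w₀=-7 kN/m (0→w₀ over full span):
  R_A = w₀L/6 = (-7)·10/6 = -35/3 kN
  R_B = w₀L/3 = (-7)·10/3 = -70/3 kN
Load 2 — applied couple M₀=10 kN·m at a=5/2 m (b=L-a=15/2):
  R_A = M₀/L = 10/10 = 1 kN
  R_B = -M₀/L = -10/10 = -1 kN
Load 3 — applied couple M₀=18 kN·m at a=4 m (b=L-a=6):
  R_A = M₀/L = 18/10 = 9/5 kN
  R_B = -M₀/L = -18/10 = -9/5 kN
Superposition: R_A = -133/15 kN, R_B = -392/15 kN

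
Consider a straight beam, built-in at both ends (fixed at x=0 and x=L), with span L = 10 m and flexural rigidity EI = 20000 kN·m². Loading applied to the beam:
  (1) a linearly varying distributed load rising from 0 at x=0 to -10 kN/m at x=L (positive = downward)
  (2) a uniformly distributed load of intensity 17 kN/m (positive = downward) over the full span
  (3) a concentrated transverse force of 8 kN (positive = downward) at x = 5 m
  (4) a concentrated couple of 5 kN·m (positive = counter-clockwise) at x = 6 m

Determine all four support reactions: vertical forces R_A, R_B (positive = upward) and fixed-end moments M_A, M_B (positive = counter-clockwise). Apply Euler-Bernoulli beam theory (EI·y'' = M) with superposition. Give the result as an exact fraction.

Load 1 — triangular load w₀=-10 kN/m (0→w₀ over full span):
  R_A = 3w₀L/20 = 3·(-10)·10/20 = -15 kN
  M_A = w₀L²/30 = (-10)·10²/30 = -100/3 kN·m
  R_B = 7w₀L/20 = 7·(-10)·10/20 = -35 kN
  M_B = -w₀L²/20 = -(-10)·10²/20 = 50 kN·m
Load 2 — uniform load w=17 kN/m over full span:
  R_A = wL/2 = 17·10/2 = 85 kN
  M_A = wL²/12 = 17·10²/12 = 425/3 kN·m
  R_B = wL/2 = 17·10/2 = 85 kN
  M_B = -wL²/12 = -17·10²/12 = -425/3 kN·m
Load 3 — point force P=8 kN at a=5 m (b=L-a=5):
  R_A = Pb²(3a+b)/L³ = 8·5²·(3·5+5)/10³ = 4 kN
  M_A = Pab²/L² = 8·5·5²/10² = 10 kN·m
  R_B = Pa²(a+3b)/L³ = 8·5²·(5+3·5)/10³ = 4 kN
  M_B = -Pa²b/L² = -8·5²·5/10² = -10 kN·m
Load 4 — applied couple M₀=5 kN·m at a=6 m (b=L-a=4):
  R_A = 6M₀ab/L³ = 6·5·6·4/10³ = 18/25 kN
  M_A = M₀b(2a-b)/L² = 5·4·(2·6-4)/10² = 8/5 kN·m
  R_B = -6M₀ab/L³ = -6·5·6·4/10³ = -18/25 kN
  M_B = M₀a(2b-a)/L² = 5·6·(2·4-6)/10² = 3/5 kN·m
Superposition: R_A = 1868/25 kN, M_A = 1799/15 kN·m, R_B = 1332/25 kN, M_B = -1516/15 kN·m

R_A = 1868/25 kN, M_A = 1799/15 kN·m, R_B = 1332/25 kN, M_B = -1516/15 kN·m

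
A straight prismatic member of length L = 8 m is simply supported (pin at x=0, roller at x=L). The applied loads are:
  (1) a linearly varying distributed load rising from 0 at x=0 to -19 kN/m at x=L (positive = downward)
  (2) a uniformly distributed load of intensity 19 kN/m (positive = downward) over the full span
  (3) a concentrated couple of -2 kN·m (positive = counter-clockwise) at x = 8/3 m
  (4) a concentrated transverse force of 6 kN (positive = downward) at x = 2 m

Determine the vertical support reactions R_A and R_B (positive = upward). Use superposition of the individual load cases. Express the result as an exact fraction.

R_A = 659/12 kN, R_B = 325/12 kN

Load 1 — triangular load w₀=-19 kN/m (0→w₀ over full span):
  R_A = w₀L/6 = (-19)·8/6 = -76/3 kN
  R_B = w₀L/3 = (-19)·8/3 = -152/3 kN
Load 2 — uniform load w=19 kN/m over full span:
  R_A = wL/2 = 19·8/2 = 76 kN
  R_B = wL/2 = 19·8/2 = 76 kN
Load 3 — applied couple M₀=-2 kN·m at a=8/3 m (b=L-a=16/3):
  R_A = M₀/L = (-2)/8 = -1/4 kN
  R_B = -M₀/L = -(-2)/8 = 1/4 kN
Load 4 — point force P=6 kN at a=2 m (b=L-a=6):
  R_A = Pb/L = 6·6/8 = 9/2 kN
  R_B = Pa/L = 6·2/8 = 3/2 kN
Superposition: R_A = 659/12 kN, R_B = 325/12 kN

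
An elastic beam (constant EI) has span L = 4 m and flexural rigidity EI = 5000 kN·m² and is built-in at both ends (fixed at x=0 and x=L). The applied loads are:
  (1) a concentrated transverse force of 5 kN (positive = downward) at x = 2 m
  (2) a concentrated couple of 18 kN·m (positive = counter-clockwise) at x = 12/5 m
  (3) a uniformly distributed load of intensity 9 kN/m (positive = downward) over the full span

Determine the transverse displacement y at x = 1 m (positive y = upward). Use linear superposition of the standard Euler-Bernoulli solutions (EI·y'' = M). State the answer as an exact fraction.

y(1) = -721/600000 m

Load 1 — point force P=5 kN at a=2 m (b=L-a=2):
  y_1 = -Pb²x²(3aL-(3a+b)x)/(6L³EI)  [x≤a] = -5·2²·1²·(3·2·4-(3·2+2)·1)/(6·4³·5000) = -1/6000 m
Load 2 — applied couple M₀=18 kN·m at a=12/5 m (b=L-a=8/5):
  y_2 = (R_Ax³/6 - M_Ax²/2)/EI  [x≤a] with R_A=162/25, M_A=144/25 = ((162/25)·1³/6 - (144/25)·1²/2)/5000 = -9/25000 m
Load 3 — uniform load w=9 kN/m over full span:
  y_3 = -wx²(L-x)²/(24EI) = -9·1²·(4-1)²/(24·5000) = -27/40000 m
Superposition: y = Σ y_i = -721/600000 m ≈ -0.001202 m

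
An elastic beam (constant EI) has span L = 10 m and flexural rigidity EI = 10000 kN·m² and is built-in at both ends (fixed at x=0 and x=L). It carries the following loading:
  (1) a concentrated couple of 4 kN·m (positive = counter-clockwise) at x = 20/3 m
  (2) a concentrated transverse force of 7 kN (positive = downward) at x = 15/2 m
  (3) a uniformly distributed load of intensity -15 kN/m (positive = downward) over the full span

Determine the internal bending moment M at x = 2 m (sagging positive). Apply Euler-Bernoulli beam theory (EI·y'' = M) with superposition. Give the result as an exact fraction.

M(2) = 1747/480 kN·m

Load 1 — applied couple M₀=4 kN·m at a=20/3 m (b=L-a=10/3):
  M_1 = R_Ax - M_A  [x≤a] with R_A=8/15, M_A=4/3 = (8/15)·2 - (4/3) = -4/15 kN·m
Load 2 — point force P=7 kN at a=15/2 m (b=L-a=5/2):
  M_2 = Pb²(3a+b)x/L³ - Pab²/L²  [x≤a] = 7·(5/2)²·(3·(15/2)+(5/2))·2/10³ - 7·(15/2)·(5/2)²/10² = -35/32 kN·m
Load 3 — uniform load w=-15 kN/m over full span:
  M_3 = wLx/2 - wL²/12 - wx²/2 = (-15)·10·2/2 - (-15)·10²/12 - (-15)·2²/2 = 5 kN·m
Superposition: M = Σ M_i = 1747/480 kN·m ≈ 3.639583 kN·m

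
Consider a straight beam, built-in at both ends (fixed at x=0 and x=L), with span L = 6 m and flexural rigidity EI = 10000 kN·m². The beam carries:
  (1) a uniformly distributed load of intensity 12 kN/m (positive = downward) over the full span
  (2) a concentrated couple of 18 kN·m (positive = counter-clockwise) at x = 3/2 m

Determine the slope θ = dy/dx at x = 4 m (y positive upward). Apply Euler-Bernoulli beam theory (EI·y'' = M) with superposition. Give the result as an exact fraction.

θ(4) = 23/20000 rad

Load 1 — uniform load w=12 kN/m over full span:
  θ_1 = -wx(L-x)(L-2x)/(12EI) = -12·4·(6-4)·(6-2·4)/(12·10000) = 1/625 rad
Load 2 — applied couple M₀=18 kN·m at a=3/2 m (b=L-a=9/2):
  θ_2 = (R_Ax²/2 - M_Ax - M₀(x-a))/EI  [x>a] with R_A=27/8, M_A=-27/8 = ((27/8)·4²/2 - (-27/8)·4 - 18·(4-(3/2)))/10000 = -9/20000 rad
Superposition: θ = Σ θ_i = 23/20000 rad ≈ 0.001150 rad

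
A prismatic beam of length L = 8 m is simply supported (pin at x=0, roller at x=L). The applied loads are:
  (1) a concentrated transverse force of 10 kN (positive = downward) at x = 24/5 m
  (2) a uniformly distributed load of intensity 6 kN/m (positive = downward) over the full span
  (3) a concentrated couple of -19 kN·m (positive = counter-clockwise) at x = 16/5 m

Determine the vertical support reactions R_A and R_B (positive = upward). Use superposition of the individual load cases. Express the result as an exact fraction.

R_A = 205/8 kN, R_B = 259/8 kN

Load 1 — point force P=10 kN at a=24/5 m (b=L-a=16/5):
  R_A = Pb/L = 10·(16/5)/8 = 4 kN
  R_B = Pa/L = 10·(24/5)/8 = 6 kN
Load 2 — uniform load w=6 kN/m over full span:
  R_A = wL/2 = 6·8/2 = 24 kN
  R_B = wL/2 = 6·8/2 = 24 kN
Load 3 — applied couple M₀=-19 kN·m at a=16/5 m (b=L-a=24/5):
  R_A = M₀/L = (-19)/8 = -19/8 kN
  R_B = -M₀/L = -(-19)/8 = 19/8 kN
Superposition: R_A = 205/8 kN, R_B = 259/8 kN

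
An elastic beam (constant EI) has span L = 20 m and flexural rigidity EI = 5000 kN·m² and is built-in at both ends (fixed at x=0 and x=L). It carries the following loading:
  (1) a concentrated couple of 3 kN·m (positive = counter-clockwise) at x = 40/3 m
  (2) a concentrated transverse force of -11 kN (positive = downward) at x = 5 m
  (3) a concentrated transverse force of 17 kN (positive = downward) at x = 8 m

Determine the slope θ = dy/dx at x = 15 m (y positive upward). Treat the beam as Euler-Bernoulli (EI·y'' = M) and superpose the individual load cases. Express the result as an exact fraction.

θ(15) = 19463/1600000 rad

Load 1 — applied couple M₀=3 kN·m at a=40/3 m (b=L-a=20/3):
  θ_1 = (R_Ax²/2 - M_Ax - M₀(x-a))/EI  [x>a] with R_A=1/5, M_A=1 = ((1/5)·15²/2 - 1·15 - 3·(15-(40/3)))/5000 = 1/2000 rad
Load 2 — point force P=-11 kN at a=5 m (b=L-a=15):
  θ_2 = Pa²(L-x)(2bL-(3b+a)(L-x))/(2L³EI)  [x>a] = (-11)·5²·(20-15)·(2·15·20-(3·15+5)·(20-15))/(2·20³·5000) = -77/12800 rad
Load 3 — point force P=17 kN at a=8 m (b=L-a=12):
  θ_3 = Pa²(L-x)(2bL-(3b+a)(L-x))/(2L³EI)  [x>a] = 17·8²·(20-15)·(2·12·20-(3·12+8)·(20-15))/(2·20³·5000) = 221/12500 rad
Superposition: θ = Σ θ_i = 19463/1600000 rad ≈ 0.012164 rad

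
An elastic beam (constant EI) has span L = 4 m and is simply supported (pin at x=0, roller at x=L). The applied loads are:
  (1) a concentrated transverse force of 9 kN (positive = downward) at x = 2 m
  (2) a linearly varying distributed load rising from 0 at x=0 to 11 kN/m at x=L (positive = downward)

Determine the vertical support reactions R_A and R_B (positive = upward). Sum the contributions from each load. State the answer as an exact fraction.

R_A = 71/6 kN, R_B = 115/6 kN

Load 1 — point force P=9 kN at a=2 m (b=L-a=2):
  R_A = Pb/L = 9·2/4 = 9/2 kN
  R_B = Pa/L = 9·2/4 = 9/2 kN
Load 2 — triangular load w₀=11 kN/m (0→w₀ over full span):
  R_A = w₀L/6 = 11·4/6 = 22/3 kN
  R_B = w₀L/3 = 11·4/3 = 44/3 kN
Superposition: R_A = 71/6 kN, R_B = 115/6 kN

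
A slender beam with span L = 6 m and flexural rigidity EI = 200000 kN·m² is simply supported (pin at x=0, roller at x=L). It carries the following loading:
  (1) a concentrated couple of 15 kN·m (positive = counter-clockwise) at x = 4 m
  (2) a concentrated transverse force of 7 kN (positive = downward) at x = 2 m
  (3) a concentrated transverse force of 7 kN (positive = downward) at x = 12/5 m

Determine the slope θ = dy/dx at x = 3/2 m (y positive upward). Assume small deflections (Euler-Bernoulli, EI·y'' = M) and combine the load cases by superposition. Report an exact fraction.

Load 1 — applied couple M₀=15 kN·m at a=4 m (b=L-a=2):
  θ_1 = (M₀x²/(2L)+C₁)/EI  [x≤a] with C₁=M₀(3b²-L²)/(6L)=-10 = (15·(3/2)²/(2·6)+(-10))/200000 = -23/640000 rad
Load 2 — point force P=7 kN at a=2 m (b=L-a=4):
  θ_2 = -Pb(L²-b²-3x²)/(6LEI)  [x≤a] = -7·4·(6²-4²-3·(3/2)²)/(6·6·200000) = -371/7200000 rad
Load 3 — point force P=7 kN at a=12/5 m (b=L-a=18/5):
  θ_3 = -Pb(L²-b²-3x²)/(6LEI)  [x≤a] = -7·(18/5)·(6²-(18/5)²-3·(3/2)²)/(6·6·200000) = -11403/200000000 rad
Superposition: θ = Σ θ_i = -520129/3600000000 rad ≈ -0.000144 rad

θ(3/2) = -520129/3600000000 rad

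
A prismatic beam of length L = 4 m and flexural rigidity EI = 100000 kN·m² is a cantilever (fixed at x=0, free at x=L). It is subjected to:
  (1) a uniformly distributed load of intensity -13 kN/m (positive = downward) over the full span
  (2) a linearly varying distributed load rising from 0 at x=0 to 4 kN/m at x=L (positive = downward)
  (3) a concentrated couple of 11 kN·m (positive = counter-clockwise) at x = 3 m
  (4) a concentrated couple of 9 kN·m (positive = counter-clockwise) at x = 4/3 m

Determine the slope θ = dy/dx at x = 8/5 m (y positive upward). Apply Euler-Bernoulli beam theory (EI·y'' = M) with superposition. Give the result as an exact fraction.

θ(8/5) = 53507/46875000 rad

Load 1 — uniform load w=-13 kN/m over full span:
  θ_1 = -wx(x²-3Lx+3L²)/(6EI) = -(-13)·(8/5)·((8/5)²-3·4·(8/5)+3·4²)/(6·100000) = 1274/1171875 rad
Load 2 — triangular load w₀=4 kN/m (0→w₀ over full span):
  θ_2 = (w₀Lx²/4-w₀L²x/3-w₀x⁴/(24L))/EI = (4·4·(8/5)²/4-4·4²·(8/5)/3-4·(8/5)⁴/(24·4))/100000 = -472/1953125 rad
Load 3 — applied couple M₀=11 kN·m at a=3 m (b=L-a=1):
  θ_3 = M₀x/EI  [x≤a] = 11·(8/5)/100000 = 11/62500 rad
Load 4 — applied couple M₀=9 kN·m at a=4/3 m (b=L-a=8/3):
  θ_4 = M₀a/EI  [x>a] = 9·(4/3)/100000 = 3/25000 rad
Superposition: θ = Σ θ_i = 53507/46875000 rad ≈ 0.001141 rad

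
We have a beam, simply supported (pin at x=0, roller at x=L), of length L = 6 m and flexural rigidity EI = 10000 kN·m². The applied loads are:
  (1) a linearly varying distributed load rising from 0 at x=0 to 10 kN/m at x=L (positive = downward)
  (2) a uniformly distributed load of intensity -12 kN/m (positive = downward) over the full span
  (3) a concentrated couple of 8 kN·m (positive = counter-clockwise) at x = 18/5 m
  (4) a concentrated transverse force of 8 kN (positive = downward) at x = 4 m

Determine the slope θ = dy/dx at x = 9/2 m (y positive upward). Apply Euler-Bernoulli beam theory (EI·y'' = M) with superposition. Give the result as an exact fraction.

θ(9/2) = -851293/288000000 rad

Load 1 — triangular load w₀=10 kN/m (0→w₀ over full span):
  θ_1 = -w₀(7L⁴-30L²x²+15x⁴)/(360LEI) = -10·(7·6⁴-30·6²·(9/2)²+15·(9/2)⁴)/(360·6·10000) = 3939/1280000 rad
Load 2 — uniform load w=-12 kN/m over full span:
  θ_2 = -w(L³-6Lx²+4x³)/(24EI) = -(-12)·(6³-6·6·(9/2)²+4·(9/2)³)/(24·10000) = -297/40000 rad
Load 3 — applied couple M₀=8 kN·m at a=18/5 m (b=L-a=12/5):
  θ_3 = (M₀x²/(2L)-M₀(x-a)+C₁)/EI  [x>a] with C₁=M₀(3b²-L²)/(6L)=-104/25 = (8·(9/2)²/(2·6)-8·((9/2)-(18/5))+(-104/25))/10000 = 107/500000 rad
Load 4 — point force P=8 kN at a=4 m (b=L-a=2):
  θ_4 = -Pa(2L²-6Lx+3x²+a²)/(6LEI)  [x>a] = -8·4·(2·6²-6·6·(9/2)+3·(9/2)²+4²)/(6·6·10000) = 53/45000 rad
Superposition: θ = Σ θ_i = -851293/288000000 rad ≈ -0.002956 rad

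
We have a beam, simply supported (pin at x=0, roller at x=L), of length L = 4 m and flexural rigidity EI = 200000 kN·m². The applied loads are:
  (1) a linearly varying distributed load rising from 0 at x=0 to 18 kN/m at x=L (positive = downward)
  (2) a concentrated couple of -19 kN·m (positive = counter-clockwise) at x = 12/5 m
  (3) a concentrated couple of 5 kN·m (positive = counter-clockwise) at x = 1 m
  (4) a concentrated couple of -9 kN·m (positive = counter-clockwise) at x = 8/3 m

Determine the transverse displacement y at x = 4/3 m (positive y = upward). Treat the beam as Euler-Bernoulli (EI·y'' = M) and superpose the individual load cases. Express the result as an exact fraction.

Load 1 — triangular load w₀=18 kN/m (0→w₀ over full span):
  y_1 = -w₀x(7L⁴-10L²x²+3x⁴)/(360LEI) = -18·(4/3)·(7·4⁴-10·4²·(4/3)²+3·(4/3)⁴)/(360·4·200000) = -32/253125 m
Load 2 — applied couple M₀=-19 kN·m at a=12/5 m (b=L-a=8/5):
  y_2 = (M₀x³/(6L)+C₁x)/EI  [x≤a] with C₁=M₀(3b²-L²)/(6L)=494/75 = ((-19)·(4/3)³/(6·4)+(494/75)·(4/3))/200000 = 437/12656250 m
Load 3 — applied couple M₀=5 kN·m at a=1 m (b=L-a=3):
  y_3 = (M₀x³/(6L)-M₀(x-a)²/2+C₁x)/EI  [x>a] with C₁=M₀(3b²-L²)/(6L)=55/24 = (5·(4/3)³/(6·4)-5·((4/3)-1)²/2+(55/24)·(4/3))/200000 = 53/3240000 m
Load 4 — applied couple M₀=-9 kN·m at a=8/3 m (b=L-a=4/3):
  y_4 = (M₀x³/(6L)+C₁x)/EI  [x≤a] with C₁=M₀(3b²-L²)/(6L)=4 = ((-9)·(4/3)³/(6·4)+4·(4/3))/200000 = 1/45000 m
Superposition: y = Σ y_i = -2399/45000000 m ≈ -0.000053 m

y(4/3) = -2399/45000000 m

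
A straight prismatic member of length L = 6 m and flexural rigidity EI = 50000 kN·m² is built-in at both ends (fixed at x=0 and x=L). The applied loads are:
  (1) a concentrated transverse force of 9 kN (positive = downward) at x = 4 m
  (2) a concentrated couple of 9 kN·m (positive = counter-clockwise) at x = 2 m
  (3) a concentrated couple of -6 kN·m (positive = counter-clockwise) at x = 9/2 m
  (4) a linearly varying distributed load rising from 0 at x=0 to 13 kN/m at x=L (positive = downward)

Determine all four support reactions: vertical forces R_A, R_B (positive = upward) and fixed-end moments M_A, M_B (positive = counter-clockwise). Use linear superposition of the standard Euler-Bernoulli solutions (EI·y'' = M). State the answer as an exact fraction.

R_A = 1789/120 kN, M_A = 709/40 kN·m, R_B = 3971/120 kN, M_B = -1091/40 kN·m

Load 1 — point force P=9 kN at a=4 m (b=L-a=2):
  R_A = Pb²(3a+b)/L³ = 9·2²·(3·4+2)/6³ = 7/3 kN
  M_A = Pab²/L² = 9·4·2²/6² = 4 kN·m
  R_B = Pa²(a+3b)/L³ = 9·4²·(4+3·2)/6³ = 20/3 kN
  M_B = -Pa²b/L² = -9·4²·2/6² = -8 kN·m
Load 2 — applied couple M₀=9 kN·m at a=2 m (b=L-a=4):
  R_A = 6M₀ab/L³ = 6·9·2·4/6³ = 2 kN
  M_A = M₀b(2a-b)/L² = 9·4·(2·2-4)/6² = 0 kN·m
  R_B = -6M₀ab/L³ = -6·9·2·4/6³ = -2 kN
  M_B = M₀a(2b-a)/L² = 9·2·(2·4-2)/6² = 3 kN·m
Load 3 — applied couple M₀=-6 kN·m at a=9/2 m (b=L-a=3/2):
  R_A = 6M₀ab/L³ = 6·(-6)·(9/2)·(3/2)/6³ = -9/8 kN
  M_A = M₀b(2a-b)/L² = (-6)·(3/2)·(2·(9/2)-(3/2))/6² = -15/8 kN·m
  R_B = -6M₀ab/L³ = -6·(-6)·(9/2)·(3/2)/6³ = 9/8 kN
  M_B = M₀a(2b-a)/L² = (-6)·(9/2)·(2·(3/2)-(9/2))/6² = 9/8 kN·m
Load 4 — triangular load w₀=13 kN/m (0→w₀ over full span):
  R_A = 3w₀L/20 = 3·13·6/20 = 117/10 kN
  M_A = w₀L²/30 = 13·6²/30 = 78/5 kN·m
  R_B = 7w₀L/20 = 7·13·6/20 = 273/10 kN
  M_B = -w₀L²/20 = -13·6²/20 = -117/5 kN·m
Superposition: R_A = 1789/120 kN, M_A = 709/40 kN·m, R_B = 3971/120 kN, M_B = -1091/40 kN·m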